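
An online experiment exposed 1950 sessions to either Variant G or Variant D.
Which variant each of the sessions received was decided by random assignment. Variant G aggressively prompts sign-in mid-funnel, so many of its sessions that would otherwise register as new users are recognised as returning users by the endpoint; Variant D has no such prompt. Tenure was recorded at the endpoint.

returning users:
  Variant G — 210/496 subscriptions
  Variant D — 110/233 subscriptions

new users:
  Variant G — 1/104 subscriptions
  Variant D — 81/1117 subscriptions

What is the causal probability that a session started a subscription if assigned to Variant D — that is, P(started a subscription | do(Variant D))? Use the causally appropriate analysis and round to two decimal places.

Within every user tenure level Variant D has the higher rate, yet pooled Variant G does — Simpson's reversal.
Because the variant influences user tenure, user tenure is a post-treatment mediator, not a confounder. Stratifying on it would bias the estimate; the causal effect is the crude pooled difference.
So P(outcome | do(Variant D)) is just the pooled rate for Variant D: 191/1350 = 0.141.

0.14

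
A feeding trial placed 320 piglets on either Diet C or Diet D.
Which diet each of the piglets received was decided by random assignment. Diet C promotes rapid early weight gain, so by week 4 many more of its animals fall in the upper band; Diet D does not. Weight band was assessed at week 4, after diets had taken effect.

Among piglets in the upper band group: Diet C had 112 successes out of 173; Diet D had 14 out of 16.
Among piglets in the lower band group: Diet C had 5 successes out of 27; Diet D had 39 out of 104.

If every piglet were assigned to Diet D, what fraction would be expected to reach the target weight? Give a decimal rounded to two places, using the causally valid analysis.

0.44

Because the diet influences week-4 weight band, week-4 weight band is a post-treatment mediator, not a confounder. Stratifying on it would bias the estimate; the causal effect is the crude pooled difference.
So P(outcome | do(Diet D)) is just the pooled rate for Diet D: 53/120 = 0.442.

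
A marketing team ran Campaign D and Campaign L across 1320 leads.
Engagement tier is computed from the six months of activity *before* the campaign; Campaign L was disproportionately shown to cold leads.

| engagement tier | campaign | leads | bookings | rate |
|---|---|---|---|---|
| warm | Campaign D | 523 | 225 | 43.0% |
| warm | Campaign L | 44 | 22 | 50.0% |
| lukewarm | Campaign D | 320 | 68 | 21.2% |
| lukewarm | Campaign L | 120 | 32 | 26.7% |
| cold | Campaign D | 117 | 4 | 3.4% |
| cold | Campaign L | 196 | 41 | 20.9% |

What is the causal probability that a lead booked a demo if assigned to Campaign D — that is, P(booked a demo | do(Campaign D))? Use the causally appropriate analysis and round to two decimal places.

0.26

Campaign L is higher inside every engagement tier stratum but Campaign D is higher in aggregate. Whether to stratify depends on how engagement tier relates to the campaign.
The imbalance in engagement tier arose from how leads were allocated, not from anything the campaign did; and engagement tier independently affects the outcome. The pooled gap is confounded — condition on engagement tier.
Standardising Campaign D to the population engagement tier mix: 0.430·225/523 + 0.333·68/320 + 0.237·4/117 = 0.264.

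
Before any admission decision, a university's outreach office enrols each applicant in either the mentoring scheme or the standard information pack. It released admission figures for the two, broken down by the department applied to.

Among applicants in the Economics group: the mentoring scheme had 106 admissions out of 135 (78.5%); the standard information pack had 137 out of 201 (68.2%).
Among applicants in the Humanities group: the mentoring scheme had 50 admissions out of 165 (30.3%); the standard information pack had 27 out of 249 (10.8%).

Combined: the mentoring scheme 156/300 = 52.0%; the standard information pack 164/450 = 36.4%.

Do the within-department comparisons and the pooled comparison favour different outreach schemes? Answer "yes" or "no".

no

Within each department level (Economics 78.5% vs 68.2%; Humanities 30.3% vs 10.8%), the mentoring scheme has the higher rate every time. Pooled: 52.0% vs 36.4% — the mentoring scheme has the higher rate overall. They agree.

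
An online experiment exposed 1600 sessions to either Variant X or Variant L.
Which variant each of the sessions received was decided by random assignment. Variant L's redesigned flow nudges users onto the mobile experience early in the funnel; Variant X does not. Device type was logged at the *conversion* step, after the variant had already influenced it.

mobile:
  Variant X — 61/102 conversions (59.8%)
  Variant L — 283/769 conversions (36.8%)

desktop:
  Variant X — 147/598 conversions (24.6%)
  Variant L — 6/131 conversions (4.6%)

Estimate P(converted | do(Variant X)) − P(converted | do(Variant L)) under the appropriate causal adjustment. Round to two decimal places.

-0.02

Variant X is higher inside every device type stratum but Variant L is higher in aggregate. Whether to stratify depends on how device type relates to the variant.
The distribution of device type is itself part of what the variant does — it is an intermediate outcome. Holding it fixed would remove that part of the effect; the total effect is the pooled difference.
The causal difference is the pooled difference: 0.297 − 0.321 = -0.024.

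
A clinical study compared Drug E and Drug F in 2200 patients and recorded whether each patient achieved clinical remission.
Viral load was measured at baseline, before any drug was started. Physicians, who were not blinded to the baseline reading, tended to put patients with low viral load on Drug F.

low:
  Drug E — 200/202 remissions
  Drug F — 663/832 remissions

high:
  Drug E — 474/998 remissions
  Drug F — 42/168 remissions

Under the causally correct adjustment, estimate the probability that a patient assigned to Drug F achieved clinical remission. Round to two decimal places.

Since viral load is a pre-existing factor (not a product of the drug) and it affects the outcome on its own, it is a confounder. The stratified rates, not the pooled rate, identify the causal effect.
Standardising Drug F to the population viral load mix: 0.470·663/832 + 0.530·42/168 = 0.507.

0.51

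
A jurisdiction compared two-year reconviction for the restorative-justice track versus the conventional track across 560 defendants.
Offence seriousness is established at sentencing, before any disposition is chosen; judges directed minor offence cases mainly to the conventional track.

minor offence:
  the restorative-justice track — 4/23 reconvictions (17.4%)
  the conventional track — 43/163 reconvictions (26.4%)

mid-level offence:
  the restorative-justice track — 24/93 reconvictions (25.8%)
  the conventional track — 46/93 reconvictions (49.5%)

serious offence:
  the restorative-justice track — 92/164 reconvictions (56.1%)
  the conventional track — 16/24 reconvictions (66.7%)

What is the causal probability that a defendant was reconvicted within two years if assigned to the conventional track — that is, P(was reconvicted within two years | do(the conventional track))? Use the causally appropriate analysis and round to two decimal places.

0.48

Offence seriousness is set before the disposition has any effect — it is not caused by the disposition — and it independently drives the outcome. That makes it a confounder, so the causal comparison is within offence seriousness levels.
Standardising the conventional track to the population offence seriousness mix: 0.332·43/163 + 0.332·46/93 + 0.336·16/24 = 0.476.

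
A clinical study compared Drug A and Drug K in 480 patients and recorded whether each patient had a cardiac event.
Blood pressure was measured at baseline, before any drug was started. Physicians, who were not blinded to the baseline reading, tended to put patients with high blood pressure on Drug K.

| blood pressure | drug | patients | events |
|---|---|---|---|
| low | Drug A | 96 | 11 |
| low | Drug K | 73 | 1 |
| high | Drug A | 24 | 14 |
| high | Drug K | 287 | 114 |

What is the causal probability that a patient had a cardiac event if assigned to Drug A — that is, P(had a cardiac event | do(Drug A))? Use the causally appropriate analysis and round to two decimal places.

0.42

The stratified and pooled comparisons disagree (Drug K wins within each blood pressure; Drug A wins overall), so the answer turns on the causal role of blood pressure.
Nothing the drug does changes blood pressure; the imbalance is an allocation artefact. With blood pressure also predicting the outcome, the pooled figure is confounded, and the within-stratum comparison is the causal one.
Standardising Drug A to the population blood pressure mix: 0.352·11/96 + 0.648·14/24 = 0.418.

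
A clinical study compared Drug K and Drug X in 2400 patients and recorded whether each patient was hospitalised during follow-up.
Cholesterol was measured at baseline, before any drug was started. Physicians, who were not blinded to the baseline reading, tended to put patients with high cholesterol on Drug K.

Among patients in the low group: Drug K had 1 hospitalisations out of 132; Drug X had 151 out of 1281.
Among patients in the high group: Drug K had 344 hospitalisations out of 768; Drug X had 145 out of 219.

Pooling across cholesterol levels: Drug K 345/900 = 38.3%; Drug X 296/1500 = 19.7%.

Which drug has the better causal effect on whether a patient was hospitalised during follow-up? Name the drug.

Cholesterol satisfies the back-door criterion: it is not a descendant of the drug, and it blocks the spurious path from drug to outcome. Adjusting for it (i.e., using the within-cholesterol rates) gives the causal effect.
Within each level — low: 0.8% vs 11.8%; high: 44.8% vs 66.2% — Drug K is lower every time.

Drug K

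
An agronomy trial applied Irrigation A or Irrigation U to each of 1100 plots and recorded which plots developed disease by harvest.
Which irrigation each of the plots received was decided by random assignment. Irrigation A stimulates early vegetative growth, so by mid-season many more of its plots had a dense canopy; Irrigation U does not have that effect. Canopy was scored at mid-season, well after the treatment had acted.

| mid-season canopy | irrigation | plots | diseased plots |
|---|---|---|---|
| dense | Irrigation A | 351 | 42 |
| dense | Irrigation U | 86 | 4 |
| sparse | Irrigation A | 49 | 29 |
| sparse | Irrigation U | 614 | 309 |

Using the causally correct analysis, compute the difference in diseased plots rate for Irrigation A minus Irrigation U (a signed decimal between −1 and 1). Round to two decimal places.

Within every mid-season canopy level Irrigation U has the lower rate, yet pooled Irrigation A does — Simpson's reversal.
The distribution of mid-season canopy is itself part of what the irrigation does — it is an intermediate outcome. Holding it fixed would remove that part of the effect; the total effect is the pooled difference.
The causal difference is the pooled difference: 0.177 − 0.447 = -0.270.

-0.27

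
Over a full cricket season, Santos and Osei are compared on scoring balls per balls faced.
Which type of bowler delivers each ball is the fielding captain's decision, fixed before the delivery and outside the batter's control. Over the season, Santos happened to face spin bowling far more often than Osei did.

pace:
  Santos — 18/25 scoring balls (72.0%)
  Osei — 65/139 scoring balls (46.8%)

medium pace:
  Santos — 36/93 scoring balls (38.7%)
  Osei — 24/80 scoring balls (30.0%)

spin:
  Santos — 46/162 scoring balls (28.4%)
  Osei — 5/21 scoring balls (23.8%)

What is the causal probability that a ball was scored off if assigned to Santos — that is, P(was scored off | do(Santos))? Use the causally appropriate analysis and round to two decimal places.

0.46

The imbalance in bowling type arose from how balls faced were allocated, not from anything the player did; and bowling type independently affects the outcome. The pooled gap is confounded — condition on bowling type.
Standardising Santos to the population bowling type mix: 0.315·18/25 + 0.333·36/93 + 0.352·46/162 = 0.456.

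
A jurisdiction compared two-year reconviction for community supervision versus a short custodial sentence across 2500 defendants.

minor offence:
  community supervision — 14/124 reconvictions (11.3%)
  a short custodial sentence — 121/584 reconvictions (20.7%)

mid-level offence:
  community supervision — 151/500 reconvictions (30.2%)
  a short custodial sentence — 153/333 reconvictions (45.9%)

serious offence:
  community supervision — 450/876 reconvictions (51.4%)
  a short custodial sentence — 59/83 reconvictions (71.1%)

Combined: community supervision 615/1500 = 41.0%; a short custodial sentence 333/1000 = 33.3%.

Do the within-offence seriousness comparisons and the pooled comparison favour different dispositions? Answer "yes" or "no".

yes

Within each offence seriousness level (minor offence 11.3% vs 20.7%; mid-level offence 30.2% vs 45.9%; serious offence 51.4% vs 71.1%), community supervision has the lower rate every time. Pooled: 41.0% vs 33.3% — a short custodial sentence has the lower rate overall. The two comparisons disagree.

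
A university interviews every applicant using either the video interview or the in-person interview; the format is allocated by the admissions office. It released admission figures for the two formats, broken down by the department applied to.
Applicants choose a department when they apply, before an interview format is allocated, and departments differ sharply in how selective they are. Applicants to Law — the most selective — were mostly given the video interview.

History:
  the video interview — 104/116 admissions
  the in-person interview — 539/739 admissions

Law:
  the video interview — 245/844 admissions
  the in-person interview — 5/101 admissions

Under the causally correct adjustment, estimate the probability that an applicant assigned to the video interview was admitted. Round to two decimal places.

Here department is a common cause — it drives both which interview format a case falls under and the outcome. The crude comparison mixes populations; the stratum-specific rates are the causally relevant ones.
Standardising the video interview to the population department mix: 0.475·104/116 + 0.525·245/844 = 0.578.

0.58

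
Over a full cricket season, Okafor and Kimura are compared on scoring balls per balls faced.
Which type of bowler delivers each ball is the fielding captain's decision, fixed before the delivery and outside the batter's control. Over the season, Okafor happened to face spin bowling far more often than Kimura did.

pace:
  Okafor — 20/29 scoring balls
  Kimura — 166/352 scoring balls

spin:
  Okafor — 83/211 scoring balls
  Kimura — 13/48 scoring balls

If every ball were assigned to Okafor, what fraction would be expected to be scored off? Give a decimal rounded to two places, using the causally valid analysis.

0.57

Bowling type satisfies the back-door criterion: it is not a descendant of the player, and it blocks the spurious path from player to outcome. Adjusting for it (i.e., using the within-bowling type rates) gives the causal effect.
Standardising Okafor to the population bowling type mix: 0.595·20/29 + 0.405·83/211 = 0.570.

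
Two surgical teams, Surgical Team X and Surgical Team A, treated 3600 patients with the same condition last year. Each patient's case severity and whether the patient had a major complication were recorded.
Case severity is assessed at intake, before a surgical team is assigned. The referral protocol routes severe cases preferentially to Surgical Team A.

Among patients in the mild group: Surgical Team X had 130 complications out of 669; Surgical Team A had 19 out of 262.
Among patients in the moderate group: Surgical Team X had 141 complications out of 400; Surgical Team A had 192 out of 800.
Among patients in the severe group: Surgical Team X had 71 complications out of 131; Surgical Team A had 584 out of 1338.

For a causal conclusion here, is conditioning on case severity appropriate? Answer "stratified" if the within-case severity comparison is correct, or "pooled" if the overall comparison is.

stratified

The stratified and pooled comparisons disagree (Surgical Team A wins within each case severity; Surgical Team X wins overall), so the answer turns on the causal role of case severity.
Nothing the surgical team does changes case severity; the imbalance is an allocation artefact. With case severity also predicting the outcome, the pooled figure is confounded, and the within-stratum comparison is the causal one.
Within each level — mild: 19.4% vs 7.3%; moderate: 35.2% vs 24.0%; severe: 54.2% vs 43.6% — Surgical Team A is lower every time.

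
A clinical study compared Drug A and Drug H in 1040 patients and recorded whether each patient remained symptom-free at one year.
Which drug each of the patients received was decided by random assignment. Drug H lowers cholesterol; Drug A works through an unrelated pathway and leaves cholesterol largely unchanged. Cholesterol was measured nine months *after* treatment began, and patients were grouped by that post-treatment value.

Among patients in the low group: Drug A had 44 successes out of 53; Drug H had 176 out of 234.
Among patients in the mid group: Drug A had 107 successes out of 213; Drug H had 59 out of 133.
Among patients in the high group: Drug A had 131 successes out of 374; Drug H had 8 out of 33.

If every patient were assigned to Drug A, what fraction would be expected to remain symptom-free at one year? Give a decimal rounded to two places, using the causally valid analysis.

0.44

The cholesterol-specific comparison favours Drug A throughout, but the pooled figures favour Drug H. The question is whether to condition on cholesterol.
The distribution of cholesterol is itself part of what the drug does — it is an intermediate outcome. Holding it fixed would remove that part of the effect; the total effect is the pooled difference.
So P(outcome | do(Drug A)) is just the pooled rate for Drug A: 282/640 = 0.441.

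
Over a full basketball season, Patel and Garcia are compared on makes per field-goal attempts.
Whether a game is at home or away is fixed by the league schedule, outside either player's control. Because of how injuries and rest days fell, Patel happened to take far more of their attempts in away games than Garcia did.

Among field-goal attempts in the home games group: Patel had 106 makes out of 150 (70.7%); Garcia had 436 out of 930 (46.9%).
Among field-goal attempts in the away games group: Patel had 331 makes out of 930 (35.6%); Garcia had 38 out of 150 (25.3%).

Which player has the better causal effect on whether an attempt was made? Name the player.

The game venue-specific comparison favours Patel throughout, but the pooled figures favour Garcia. The question is whether to condition on game venue.
Nothing the player does changes game venue; the imbalance is an allocation artefact. With game venue also predicting the outcome, the pooled figure is confounded, and the within-stratum comparison is the causal one.
Within each level — home games: 70.7% vs 46.9%; away games: 35.6% vs 25.3% — Patel is higher every time.

Patel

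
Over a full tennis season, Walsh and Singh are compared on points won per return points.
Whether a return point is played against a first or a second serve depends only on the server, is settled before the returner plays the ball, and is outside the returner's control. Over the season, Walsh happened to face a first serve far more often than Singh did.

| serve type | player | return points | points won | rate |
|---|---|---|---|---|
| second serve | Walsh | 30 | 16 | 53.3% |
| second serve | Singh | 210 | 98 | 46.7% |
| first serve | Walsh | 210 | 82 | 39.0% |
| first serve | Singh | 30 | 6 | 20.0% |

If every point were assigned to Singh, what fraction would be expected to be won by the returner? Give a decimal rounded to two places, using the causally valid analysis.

Walsh is higher inside every serve type stratum but Singh is higher in aggregate. Whether to stratify depends on how serve type relates to the player.
The imbalance in serve type arose from how return points were allocated, not from anything the player did; and serve type independently affects the outcome. The pooled gap is confounded — condition on serve type.
Standardising Singh to the population serve type mix: 0.500·98/210 + 0.500·6/30 = 0.333.

0.33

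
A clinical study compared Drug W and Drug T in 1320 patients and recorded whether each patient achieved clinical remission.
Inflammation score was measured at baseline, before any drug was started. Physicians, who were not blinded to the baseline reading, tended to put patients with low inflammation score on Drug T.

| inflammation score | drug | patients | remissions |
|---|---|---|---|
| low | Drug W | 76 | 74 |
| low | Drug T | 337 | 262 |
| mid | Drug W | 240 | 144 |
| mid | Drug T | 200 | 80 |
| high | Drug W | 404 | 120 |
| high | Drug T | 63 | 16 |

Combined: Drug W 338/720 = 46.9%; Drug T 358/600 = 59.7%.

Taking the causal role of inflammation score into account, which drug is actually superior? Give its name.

Nothing the drug does changes inflammation score; the imbalance is an allocation artefact. With inflammation score also predicting the outcome, the pooled figure is confounded, and the within-stratum comparison is the causal one.
Within each level — low: 97.4% vs 77.7%; mid: 60.0% vs 40.0%; high: 29.7% vs 25.4% — Drug W is higher every time.

Drug W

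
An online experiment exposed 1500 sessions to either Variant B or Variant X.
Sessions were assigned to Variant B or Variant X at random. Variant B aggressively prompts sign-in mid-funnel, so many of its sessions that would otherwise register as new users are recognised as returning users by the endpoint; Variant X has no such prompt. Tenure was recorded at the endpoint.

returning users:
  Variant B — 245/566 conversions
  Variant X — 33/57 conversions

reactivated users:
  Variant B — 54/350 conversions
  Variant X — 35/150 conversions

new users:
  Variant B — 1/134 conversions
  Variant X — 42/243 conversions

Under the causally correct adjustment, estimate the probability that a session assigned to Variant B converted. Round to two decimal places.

The user tenure-specific comparison favours Variant X throughout, but the pooled figures favour Variant B. The question is whether to condition on user tenure.
User tenure is downstream of the variant. One should not condition on a consequence of treatment, so the overall rates are the right comparison.
So P(outcome | do(Variant B)) is just the pooled rate for Variant B: 300/1050 = 0.286.

0.29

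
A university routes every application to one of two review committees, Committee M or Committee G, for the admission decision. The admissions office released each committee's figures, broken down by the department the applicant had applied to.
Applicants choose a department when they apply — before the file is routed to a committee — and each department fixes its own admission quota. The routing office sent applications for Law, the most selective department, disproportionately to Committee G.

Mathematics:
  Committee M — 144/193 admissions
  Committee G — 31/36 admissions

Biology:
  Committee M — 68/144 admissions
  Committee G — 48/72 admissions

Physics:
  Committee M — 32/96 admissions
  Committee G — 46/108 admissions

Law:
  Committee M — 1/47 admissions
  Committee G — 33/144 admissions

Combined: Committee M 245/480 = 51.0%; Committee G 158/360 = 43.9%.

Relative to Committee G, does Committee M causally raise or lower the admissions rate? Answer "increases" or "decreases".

decreases

Department is set before the review committee has any effect — it is not caused by the review committee — and it independently drives the outcome. That makes it a confounder, so the causal comparison is within department levels.
Within each level — Mathematics: 74.6% vs 86.1%; Biology: 47.2% vs 66.7%; Physics: 33.3% vs 42.6%; Law: 2.1% vs 22.9% — Committee G is higher every time.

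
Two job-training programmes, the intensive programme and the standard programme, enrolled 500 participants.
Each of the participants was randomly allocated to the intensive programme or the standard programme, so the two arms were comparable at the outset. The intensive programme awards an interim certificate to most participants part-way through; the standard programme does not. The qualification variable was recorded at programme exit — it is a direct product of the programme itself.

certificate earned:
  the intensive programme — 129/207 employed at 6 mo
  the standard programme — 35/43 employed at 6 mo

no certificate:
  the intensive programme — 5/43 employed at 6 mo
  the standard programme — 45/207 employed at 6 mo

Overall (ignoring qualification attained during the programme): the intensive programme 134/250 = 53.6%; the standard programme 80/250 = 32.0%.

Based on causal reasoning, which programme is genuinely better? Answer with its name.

the intensive programme

Qualification attained during the programme is downstream of the programme. One should not condition on a consequence of treatment, so the overall rates are the right comparison.
Pooled: the intensive programme 53.6% vs the standard programme 32.0%; the intensive programme is higher overall.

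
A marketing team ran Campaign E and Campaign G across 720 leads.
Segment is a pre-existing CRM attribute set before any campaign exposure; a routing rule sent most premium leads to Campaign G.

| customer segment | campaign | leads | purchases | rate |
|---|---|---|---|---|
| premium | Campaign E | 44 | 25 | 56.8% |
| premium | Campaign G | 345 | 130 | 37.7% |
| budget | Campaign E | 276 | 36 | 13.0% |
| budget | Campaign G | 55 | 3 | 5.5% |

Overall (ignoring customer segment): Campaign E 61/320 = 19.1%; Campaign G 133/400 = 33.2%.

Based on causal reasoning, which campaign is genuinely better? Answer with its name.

Campaign E

The customer segment-specific comparison favours Campaign E throughout, but the pooled figures favour Campaign G. The question is whether to condition on customer segment.
Customer segment satisfies the back-door criterion: it is not a descendant of the campaign, and it blocks the spurious path from campaign to outcome. Adjusting for it (i.e., using the within-customer segment rates) gives the causal effect.
Within each level — premium: 56.8% vs 37.7%; budget: 13.0% vs 5.5% — Campaign E is higher every time.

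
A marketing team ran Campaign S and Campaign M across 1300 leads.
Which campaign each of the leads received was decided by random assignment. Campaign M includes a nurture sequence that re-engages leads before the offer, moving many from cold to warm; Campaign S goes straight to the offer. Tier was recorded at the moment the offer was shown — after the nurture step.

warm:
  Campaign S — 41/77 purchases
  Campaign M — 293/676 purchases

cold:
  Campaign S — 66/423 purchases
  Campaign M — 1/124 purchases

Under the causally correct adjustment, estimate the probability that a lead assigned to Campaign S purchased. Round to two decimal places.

0.21

Engagement tier here is a post-treatment variable shaped by the campaign; conditioning on it would introduce bias rather than remove it. The overall comparison is the causal one.
So P(outcome | do(Campaign S)) is just the pooled rate for Campaign S: 107/500 = 0.214.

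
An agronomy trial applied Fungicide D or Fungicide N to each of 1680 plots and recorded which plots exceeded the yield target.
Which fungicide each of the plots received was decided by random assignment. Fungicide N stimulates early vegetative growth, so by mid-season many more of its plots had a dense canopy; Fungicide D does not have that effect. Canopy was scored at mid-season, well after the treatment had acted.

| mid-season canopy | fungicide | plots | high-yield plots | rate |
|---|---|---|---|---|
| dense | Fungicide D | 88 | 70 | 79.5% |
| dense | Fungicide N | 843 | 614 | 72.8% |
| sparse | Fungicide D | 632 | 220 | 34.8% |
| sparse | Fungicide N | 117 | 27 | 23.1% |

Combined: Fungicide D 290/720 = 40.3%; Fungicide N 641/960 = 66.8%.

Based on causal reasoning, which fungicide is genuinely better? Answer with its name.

Fungicide D is higher inside every mid-season canopy stratum but Fungicide N is higher in aggregate. Whether to stratify depends on how mid-season canopy relates to the fungicide.
Mid-season canopy is recorded after the fungicide and is itself shifted by it — it sits on the causal path from fungicide to outcome. Conditioning on a mediator would strip out part of the effect we want; the pooled comparison gives the total causal effect.
Pooled: Fungicide D 40.3% vs Fungicide N 66.8%; Fungicide N is higher overall.

Fungicide N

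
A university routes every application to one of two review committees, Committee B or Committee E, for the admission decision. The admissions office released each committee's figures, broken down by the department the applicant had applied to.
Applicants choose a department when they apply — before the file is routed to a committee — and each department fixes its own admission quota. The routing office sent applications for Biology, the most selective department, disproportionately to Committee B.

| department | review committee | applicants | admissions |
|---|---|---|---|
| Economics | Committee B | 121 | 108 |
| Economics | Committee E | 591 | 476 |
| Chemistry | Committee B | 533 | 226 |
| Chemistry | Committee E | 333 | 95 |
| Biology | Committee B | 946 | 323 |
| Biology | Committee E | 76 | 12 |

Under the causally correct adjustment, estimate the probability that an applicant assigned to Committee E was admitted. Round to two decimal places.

0.38

The stratified and pooled comparisons disagree (Committee B wins within each department; Committee E wins overall), so the answer turns on the causal role of department.
Since department is a pre-existing factor (not a product of the review committee) and it affects the outcome on its own, it is a confounder. The stratified rates, not the pooled rate, identify the causal effect.
Standardising Committee E to the population department mix: 0.274·476/591 + 0.333·95/333 + 0.393·12/76 = 0.378.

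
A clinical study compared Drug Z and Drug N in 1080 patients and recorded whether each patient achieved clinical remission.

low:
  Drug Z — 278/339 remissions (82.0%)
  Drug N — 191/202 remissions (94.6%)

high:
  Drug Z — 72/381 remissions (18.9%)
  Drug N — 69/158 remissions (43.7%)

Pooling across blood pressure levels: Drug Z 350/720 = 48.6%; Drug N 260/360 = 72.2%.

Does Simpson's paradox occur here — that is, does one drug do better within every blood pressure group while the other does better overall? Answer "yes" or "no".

Within each blood pressure level (low 82.0% vs 94.6%; high 18.9% vs 43.7%), Drug N has the higher rate every time. Pooled: 48.6% vs 72.2% — Drug N has the higher rate overall. They agree.

no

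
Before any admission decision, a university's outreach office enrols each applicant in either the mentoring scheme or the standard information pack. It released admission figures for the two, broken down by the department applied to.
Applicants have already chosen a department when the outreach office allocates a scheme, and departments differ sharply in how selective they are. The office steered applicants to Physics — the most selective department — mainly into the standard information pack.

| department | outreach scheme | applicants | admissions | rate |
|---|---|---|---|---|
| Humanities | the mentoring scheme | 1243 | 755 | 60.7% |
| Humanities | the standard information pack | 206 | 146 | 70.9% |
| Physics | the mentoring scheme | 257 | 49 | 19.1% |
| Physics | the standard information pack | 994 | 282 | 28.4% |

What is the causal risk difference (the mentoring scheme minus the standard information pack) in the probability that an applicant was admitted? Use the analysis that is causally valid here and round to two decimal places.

-0.10

The department-specific comparison favours the standard information pack throughout, but the pooled figures favour the mentoring scheme. The question is whether to condition on department.
Nothing the outreach scheme does changes department; the imbalance is an allocation artefact. With department also predicting the outcome, the pooled figure is confounded, and the within-stratum comparison is the causal one.
Adjusting over the population distribution of department: 0.537·(0.607−0.709) + 0.463·(0.191−0.284) = -0.097.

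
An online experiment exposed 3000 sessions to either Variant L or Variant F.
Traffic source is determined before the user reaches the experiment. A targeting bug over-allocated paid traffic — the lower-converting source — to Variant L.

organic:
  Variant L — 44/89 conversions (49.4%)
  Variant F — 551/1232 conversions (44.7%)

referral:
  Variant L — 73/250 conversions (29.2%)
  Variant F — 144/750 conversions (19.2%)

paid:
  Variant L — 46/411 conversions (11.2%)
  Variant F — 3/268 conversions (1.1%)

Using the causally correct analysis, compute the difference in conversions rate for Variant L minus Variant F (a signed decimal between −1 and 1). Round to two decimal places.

The traffic source-specific comparison favours Variant L throughout, but the pooled figures favour Variant F. The question is whether to condition on traffic source.
Traffic source differs across variants for reasons unrelated to any effect of the variant itself, and it separately predicts the outcome — a classic confounder. We must compare within traffic source levels.
Adjusting over the population distribution of traffic source: 0.440·(0.494−0.447) + 0.333·(0.292−0.192) + 0.226·(0.112−0.011) = +0.077.

+0.08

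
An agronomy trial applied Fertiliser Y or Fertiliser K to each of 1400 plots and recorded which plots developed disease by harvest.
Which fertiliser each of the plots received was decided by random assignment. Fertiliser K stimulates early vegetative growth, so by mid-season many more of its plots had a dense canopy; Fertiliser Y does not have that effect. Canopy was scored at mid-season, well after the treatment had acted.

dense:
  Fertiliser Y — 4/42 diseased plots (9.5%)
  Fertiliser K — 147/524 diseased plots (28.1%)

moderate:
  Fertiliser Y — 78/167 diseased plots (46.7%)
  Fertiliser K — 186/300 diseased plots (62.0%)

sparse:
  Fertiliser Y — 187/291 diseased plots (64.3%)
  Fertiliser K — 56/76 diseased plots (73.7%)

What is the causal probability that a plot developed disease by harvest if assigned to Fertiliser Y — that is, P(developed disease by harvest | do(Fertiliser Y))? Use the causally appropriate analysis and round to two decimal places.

0.54

Within every mid-season canopy level Fertiliser Y has the lower rate, yet pooled Fertiliser K does — Simpson's reversal.
The distribution of mid-season canopy is itself part of what the fertiliser does — it is an intermediate outcome. Holding it fixed would remove that part of the effect; the total effect is the pooled difference.
So P(outcome | do(Fertiliser Y)) is just the pooled rate for Fertiliser Y: 269/500 = 0.538.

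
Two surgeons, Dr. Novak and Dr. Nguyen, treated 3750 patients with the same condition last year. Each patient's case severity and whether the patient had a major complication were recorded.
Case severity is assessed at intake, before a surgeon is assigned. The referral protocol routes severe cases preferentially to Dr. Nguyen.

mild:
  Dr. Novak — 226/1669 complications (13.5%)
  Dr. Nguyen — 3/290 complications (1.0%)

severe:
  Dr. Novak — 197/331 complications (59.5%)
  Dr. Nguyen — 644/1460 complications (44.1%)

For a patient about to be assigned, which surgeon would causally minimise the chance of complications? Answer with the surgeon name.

The imbalance in case severity arose from how patients were allocated, not from anything the surgeon did; and case severity independently affects the outcome. The pooled gap is confounded — condition on case severity.
Within each level — mild: 13.5% vs 1.0%; severe: 59.5% vs 44.1% — Dr. Nguyen is lower every time.

Dr. Nguyen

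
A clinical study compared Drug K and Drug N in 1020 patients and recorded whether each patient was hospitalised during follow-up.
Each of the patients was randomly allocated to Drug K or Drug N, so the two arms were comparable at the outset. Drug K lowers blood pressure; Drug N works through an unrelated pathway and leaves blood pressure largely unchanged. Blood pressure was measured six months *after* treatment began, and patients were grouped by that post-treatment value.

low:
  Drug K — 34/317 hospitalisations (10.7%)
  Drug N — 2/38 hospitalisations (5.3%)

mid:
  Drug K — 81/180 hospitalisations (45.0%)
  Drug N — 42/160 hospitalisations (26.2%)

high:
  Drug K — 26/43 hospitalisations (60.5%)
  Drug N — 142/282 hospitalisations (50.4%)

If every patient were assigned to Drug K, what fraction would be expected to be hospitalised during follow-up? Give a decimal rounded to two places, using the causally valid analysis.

Drug N is lower inside every blood pressure stratum but Drug K is lower in aggregate. Whether to stratify depends on how blood pressure relates to the drug.
Because the drug influences blood pressure, blood pressure is a post-treatment mediator, not a confounder. Stratifying on it would bias the estimate; the causal effect is the crude pooled difference.
So P(outcome | do(Drug K)) is just the pooled rate for Drug K: 141/540 = 0.261.

0.26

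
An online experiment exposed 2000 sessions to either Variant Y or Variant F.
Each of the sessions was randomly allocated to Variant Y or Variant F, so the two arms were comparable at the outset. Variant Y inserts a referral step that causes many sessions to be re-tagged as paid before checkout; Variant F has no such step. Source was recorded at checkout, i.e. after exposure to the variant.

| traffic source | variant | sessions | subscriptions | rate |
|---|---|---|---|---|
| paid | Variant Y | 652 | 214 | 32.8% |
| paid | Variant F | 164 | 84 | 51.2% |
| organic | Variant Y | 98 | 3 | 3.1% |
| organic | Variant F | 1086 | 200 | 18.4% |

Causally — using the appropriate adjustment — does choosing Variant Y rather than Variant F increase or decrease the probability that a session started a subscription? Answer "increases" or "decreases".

increases

The distribution of traffic source is itself part of what the variant does — it is an intermediate outcome. Holding it fixed would remove that part of the effect; the total effect is the pooled difference.
Pooled: Variant Y 28.9% vs Variant F 22.7%; Variant Y is higher overall.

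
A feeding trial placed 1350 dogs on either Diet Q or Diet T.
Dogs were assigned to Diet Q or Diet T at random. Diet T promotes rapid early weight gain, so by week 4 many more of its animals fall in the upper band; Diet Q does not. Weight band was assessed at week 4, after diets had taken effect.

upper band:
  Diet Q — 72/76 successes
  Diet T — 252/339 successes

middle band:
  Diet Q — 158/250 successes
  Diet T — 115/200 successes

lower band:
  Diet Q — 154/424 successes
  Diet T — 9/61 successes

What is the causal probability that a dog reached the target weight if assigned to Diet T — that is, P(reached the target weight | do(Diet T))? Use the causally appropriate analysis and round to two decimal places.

Diet Q is higher inside every week-4 weight band stratum but Diet T is higher in aggregate. Whether to stratify depends on how week-4 weight band relates to the diet.
Because the diet influences week-4 weight band, week-4 weight band is a post-treatment mediator, not a confounder. Stratifying on it would bias the estimate; the causal effect is the crude pooled difference.
So P(outcome | do(Diet T)) is just the pooled rate for Diet T: 376/600 = 0.627.

0.63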